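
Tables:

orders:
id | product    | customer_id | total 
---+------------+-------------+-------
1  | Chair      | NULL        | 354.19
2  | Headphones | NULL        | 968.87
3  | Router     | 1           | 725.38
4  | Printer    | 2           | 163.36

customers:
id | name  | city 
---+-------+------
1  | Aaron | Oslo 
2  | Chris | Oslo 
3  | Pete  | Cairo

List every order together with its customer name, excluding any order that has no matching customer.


INNER JOIN keeps only orders rows whose customer_id matches an id in customers. Walk through each order:
  - order 1 (Chair): customer_id=NULL, no match -> dropped
  - order 2 (Headphones): customer_id=NULL, no match -> dropped
  - order 3 (Router): customer_id=1 -> matches Aaron
  - order 4 (Printer): customer_id=2 -> matches Chris
So 2 of 4 rows are dropped.

SQL:
SELECT a.product, b.name AS customer
FROM orders a
INNER JOIN customers b ON a.customer_id = b.id

Result:
product | customer
--------+---------
Router  | Aaron   
Printer | Chris   


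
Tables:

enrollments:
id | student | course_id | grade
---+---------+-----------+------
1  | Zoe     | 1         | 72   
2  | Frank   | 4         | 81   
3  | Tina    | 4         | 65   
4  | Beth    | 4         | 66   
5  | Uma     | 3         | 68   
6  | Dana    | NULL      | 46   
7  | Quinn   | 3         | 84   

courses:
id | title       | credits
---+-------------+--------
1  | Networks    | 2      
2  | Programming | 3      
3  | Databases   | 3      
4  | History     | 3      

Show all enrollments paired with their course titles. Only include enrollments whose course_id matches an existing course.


INNER JOIN keeps only enrollments rows whose course_id matches an id in courses. Walk through each enrollment:
  - enrollment 1 (Zoe): course_id=1 -> matches Networks
  - enrollment 2 (Frank): course_id=4 -> matches History
  - enrollment 3 (Tina): course_id=4 -> matches History
  - enrollment 4 (Beth): course_id=4 -> matches History
  - enrollment 5 (Uma): course_id=3 -> matches Databases
  - enrollment 6 (Dana): course_id=NULL, no match -> dropped
  - enrollment 7 (Quinn): course_id=3 -> matches Databases
So 1 of 7 rows is dropped.

SQL:
SELECT a.student, b.title AS course
FROM enrollments a
INNER JOIN courses b ON a.course_id = b.id

Result:
student | course   
--------+----------
Zoe     | Networks 
Frank   | History  
Tina    | History  
Beth    | History  
Uma     | Databases
Quinn   | Databases


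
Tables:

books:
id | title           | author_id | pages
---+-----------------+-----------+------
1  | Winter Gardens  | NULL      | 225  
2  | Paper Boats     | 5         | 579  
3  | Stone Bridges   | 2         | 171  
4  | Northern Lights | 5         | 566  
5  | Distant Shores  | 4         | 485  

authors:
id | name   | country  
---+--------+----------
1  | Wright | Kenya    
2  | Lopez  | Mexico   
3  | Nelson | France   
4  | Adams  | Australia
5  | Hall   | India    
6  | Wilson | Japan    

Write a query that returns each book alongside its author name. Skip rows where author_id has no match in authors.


INNER JOIN keeps only books rows whose author_id matches an id in authors. Walk through each book:
  - book 1 (Winter Gardens): author_id=NULL, no match -> dropped
  - book 2 (Paper Boats): author_id=5 -> matches Hall
  - book 3 (Stone Bridges): author_id=2 -> matches Lopez
  - book 4 (Northern Lights): author_id=5 -> matches Hall
  - book 5 (Distant Shores): author_id=4 -> matches Adams
So 1 of 5 rows is dropped.

SQL:
SELECT a.title, b.name AS author
FROM books a
INNER JOIN authors b ON a.author_id = b.id

Result:
title           | author
----------------+-------
Paper Boats     | Hall  
Stone Bridges   | Lopez 
Northern Lights | Hall  
Distant Shores  | Adams 


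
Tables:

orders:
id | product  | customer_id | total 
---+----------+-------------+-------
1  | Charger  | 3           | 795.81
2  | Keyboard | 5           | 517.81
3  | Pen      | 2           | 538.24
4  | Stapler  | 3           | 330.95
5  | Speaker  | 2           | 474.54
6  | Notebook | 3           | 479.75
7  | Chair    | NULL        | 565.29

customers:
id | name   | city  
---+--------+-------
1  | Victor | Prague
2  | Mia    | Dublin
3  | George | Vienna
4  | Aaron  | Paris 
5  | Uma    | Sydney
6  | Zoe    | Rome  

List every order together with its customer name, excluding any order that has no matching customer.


INNER JOIN keeps only orders rows whose customer_id matches an id in customers. Walk through each order:
  - order 1 (Charger): customer_id=3 -> matches George
  - order 2 (Keyboard): customer_id=5 -> matches Uma
  - order 3 (Pen): customer_id=2 -> matches Mia
  - order 4 (Stapler): customer_id=3 -> matches George
  - order 5 (Speaker): customer_id=2 -> matches Mia
  - order 6 (Notebook): customer_id=3 -> matches George
  - order 7 (Chair): customer_id=NULL, no match -> dropped
So 1 of 7 rows is dropped.

SQL:
SELECT a.product, b.name AS customer
FROM orders a
INNER JOIN customers b ON a.customer_id = b.id

Result:
product  | customer
---------+---------
Charger  | George  
Keyboard | Uma     
Pen      | Mia     
Stapler  | George  
Speaker  | Mia     
Notebook | George  


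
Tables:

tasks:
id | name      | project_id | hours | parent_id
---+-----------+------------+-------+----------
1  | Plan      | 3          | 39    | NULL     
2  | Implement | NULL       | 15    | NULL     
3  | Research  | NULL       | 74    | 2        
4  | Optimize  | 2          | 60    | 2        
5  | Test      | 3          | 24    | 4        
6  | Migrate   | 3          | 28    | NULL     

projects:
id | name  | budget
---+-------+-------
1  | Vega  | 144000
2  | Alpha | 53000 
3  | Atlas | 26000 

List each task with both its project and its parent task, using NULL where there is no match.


Two LEFT JOINs from the same base table tasks: one to projects via project_id, one to tasks itself via parent_id. Both are LEFT so every task is preserved.
Match against projects:
  - task 1 (Plan): project_id=3 -> matches Atlas
  - task 2 (Implement): project_id=NULL, no match -> kept with NULL
  - task 3 (Research): project_id=NULL, no match -> kept with NULL
  - task 4 (Optimize): project_id=2 -> matches Alpha
  - task 5 (Test): project_id=3 -> matches Atlas
  - task 6 (Migrate): project_id=3 -> matches Atlas
Match against tasks (self):
  - task 1 (Plan): parent_id=NULL -> NULL
  - task 2 (Implement): parent_id=NULL -> NULL
  - task 3 (Research): parent_id=2 -> Implement
  - task 4 (Optimize): parent_id=2 -> Implement
  - task 5 (Test): parent_id=4 -> Optimize
  - task 6 (Migrate): parent_id=NULL -> NULL

SQL:
SELECT a.name, b.name AS project, c.name AS parent
FROM tasks a
LEFT JOIN projects b ON a.project_id = b.id
LEFT JOIN tasks c ON a.parent_id = c.id

Result:
name      | project | parent   
----------+---------+----------
Plan      | Atlas   | NULL     
Implement | NULL    | NULL     
Research  | NULL    | Implement
Optimize  | Alpha   | Implement
Test      | Atlas   | Optimize 
Migrate   | Atlas   | NULL     


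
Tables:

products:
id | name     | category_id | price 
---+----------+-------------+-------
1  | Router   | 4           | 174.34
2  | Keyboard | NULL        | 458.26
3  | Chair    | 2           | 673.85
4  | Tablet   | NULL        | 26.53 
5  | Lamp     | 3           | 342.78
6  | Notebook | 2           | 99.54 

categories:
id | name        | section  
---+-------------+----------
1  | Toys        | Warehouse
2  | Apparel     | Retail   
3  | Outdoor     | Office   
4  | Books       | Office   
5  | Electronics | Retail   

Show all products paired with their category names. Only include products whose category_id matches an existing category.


INNER JOIN keeps only products rows whose category_id matches an id in categories. Walk through each product:
  - product 1 (Router): category_id=4 -> matches Books
  - product 2 (Keyboard): category_id=NULL, no match -> dropped
  - product 3 (Chair): category_id=2 -> matches Apparel
  - product 4 (Tablet): category_id=NULL, no match -> dropped
  - product 5 (Lamp): category_id=3 -> matches Outdoor
  - product 6 (Notebook): category_id=2 -> matches Apparel
So 2 of 6 rows are dropped.

SQL:
SELECT a.name, b.name AS category
FROM products a
INNER JOIN categories b ON a.category_id = b.id

Result:
name     | category
---------+---------
Router   | Books   
Chair    | Apparel 
Lamp     | Outdoor 
Notebook | Apparel 


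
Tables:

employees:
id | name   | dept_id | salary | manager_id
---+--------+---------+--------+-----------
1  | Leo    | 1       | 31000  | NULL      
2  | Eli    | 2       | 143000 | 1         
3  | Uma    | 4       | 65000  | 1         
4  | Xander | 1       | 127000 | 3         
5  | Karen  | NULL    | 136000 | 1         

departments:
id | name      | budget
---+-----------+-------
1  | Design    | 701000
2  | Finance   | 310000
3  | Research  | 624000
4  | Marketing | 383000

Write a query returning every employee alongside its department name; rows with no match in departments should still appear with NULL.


LEFT JOIN keeps every row from employees (the left table); where dept_id has no match in departments, the department columns become NULL. Walk through each employee:
  - employee 1 (Leo): dept_id=1 -> matches Design
  - employee 2 (Eli): dept_id=2 -> matches Finance
  - employee 3 (Uma): dept_id=4 -> matches Marketing
  - employee 4 (Xander): dept_id=1 -> matches Design
  - employee 5 (Karen): dept_id=NULL, no match -> kept with NULL
All 5 rows appear; 1 has NULL department.

SQL:
SELECT a.name, b.name AS department
FROM employees a
LEFT JOIN departments b ON a.dept_id = b.id

Result:
name   | department
-------+-----------
Leo    | Design    
Eli    | Finance   
Uma    | Marketing 
Xander | Design    
Karen  | NULL      


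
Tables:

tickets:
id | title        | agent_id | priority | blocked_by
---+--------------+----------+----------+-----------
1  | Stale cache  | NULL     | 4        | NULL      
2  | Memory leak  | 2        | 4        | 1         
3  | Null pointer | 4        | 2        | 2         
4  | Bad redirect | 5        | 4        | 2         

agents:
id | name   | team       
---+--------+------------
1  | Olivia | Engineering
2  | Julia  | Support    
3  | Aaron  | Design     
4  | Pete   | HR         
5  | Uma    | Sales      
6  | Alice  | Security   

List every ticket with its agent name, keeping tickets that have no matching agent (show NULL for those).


LEFT JOIN keeps every row from tickets (the left table); where agent_id has no match in agents, the agent columns become NULL. Walk through each ticket:
  - ticket 1 (Stale cache): agent_id=NULL, no match -> kept with NULL
  - ticket 2 (Memory leak): agent_id=2 -> matches Julia
  - ticket 3 (Null pointer): agent_id=4 -> matches Pete
  - ticket 4 (Bad redirect): agent_id=5 -> matches Uma
All 4 rows appear; 1 has NULL agent.

SQL:
SELECT a.title, b.name AS agent
FROM tickets a
LEFT JOIN agents b ON a.agent_id = b.id

Result:
title        | agent
-------------+------
Stale cache  | NULL 
Memory leak  | Julia
Null pointer | Pete 
Bad redirect | Uma  


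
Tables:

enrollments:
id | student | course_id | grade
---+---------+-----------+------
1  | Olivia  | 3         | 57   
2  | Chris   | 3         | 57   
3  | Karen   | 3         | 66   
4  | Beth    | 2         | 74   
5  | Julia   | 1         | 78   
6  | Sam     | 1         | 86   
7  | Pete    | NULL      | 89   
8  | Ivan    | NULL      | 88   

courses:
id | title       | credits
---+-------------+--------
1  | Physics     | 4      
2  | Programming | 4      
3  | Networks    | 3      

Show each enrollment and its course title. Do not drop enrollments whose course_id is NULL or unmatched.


LEFT JOIN keeps every row from enrollments (the left table); where course_id has no match in courses, the course columns become NULL. Walk through each enrollment:
  - enrollment 1 (Olivia): course_id=3 -> matches Networks
  - enrollment 2 (Chris): course_id=3 -> matches Networks
  - enrollment 3 (Karen): course_id=3 -> matches Networks
  - enrollment 4 (Beth): course_id=2 -> matches Programming
  - enrollment 5 (Julia): course_id=1 -> matches Physics
  - enrollment 6 (Sam): course_id=1 -> matches Physics
  - enrollment 7 (Pete): course_id=NULL, no match -> kept with NULL
  - enrollment 8 (Ivan): course_id=NULL, no match -> kept with NULL
All 8 rows appear; 2 have NULL course.

SQL:
SELECT a.student, b.title AS course
FROM enrollments a
LEFT JOIN courses b ON a.course_id = b.id

Result:
student | course     
--------+------------
Olivia  | Networks   
Chris   | Networks   
Karen   | Networks   
Beth    | Programming
Julia   | Physics    
Sam     | Physics    
Pete    | NULL       
Ivan    | NULL       


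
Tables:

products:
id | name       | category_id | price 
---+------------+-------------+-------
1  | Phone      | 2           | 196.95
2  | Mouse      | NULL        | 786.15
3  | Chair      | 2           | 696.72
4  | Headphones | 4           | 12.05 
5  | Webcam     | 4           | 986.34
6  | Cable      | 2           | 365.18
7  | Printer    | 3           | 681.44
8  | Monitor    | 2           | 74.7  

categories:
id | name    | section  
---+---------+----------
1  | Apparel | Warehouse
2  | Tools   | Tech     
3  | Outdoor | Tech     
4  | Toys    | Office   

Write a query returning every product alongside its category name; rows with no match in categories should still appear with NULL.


LEFT JOIN keeps every row from products (the left table); where category_id has no match in categories, the category columns become NULL. Walk through each product:
  - product 1 (Phone): category_id=2 -> matches Tools
  - product 2 (Mouse): category_id=NULL, no match -> kept with NULL
  - product 3 (Chair): category_id=2 -> matches Tools
  - product 4 (Headphones): category_id=4 -> matches Toys
  - product 5 (Webcam): category_id=4 -> matches Toys
  - product 6 (Cable): category_id=2 -> matches Tools
  - product 7 (Printer): category_id=3 -> matches Outdoor
  - product 8 (Monitor): category_id=2 -> matches Tools
All 8 rows appear; 1 has NULL category.

SQL:
SELECT a.name, b.name AS category
FROM products a
LEFT JOIN categories b ON a.category_id = b.id

Result:
name       | category
-----------+---------
Phone      | Tools   
Mouse      | NULL    
Chair      | Tools   
Headphones | Toys    
Webcam     | Toys    
Cable      | Tools   
Printer    | Outdoor 
Monitor    | Tools   


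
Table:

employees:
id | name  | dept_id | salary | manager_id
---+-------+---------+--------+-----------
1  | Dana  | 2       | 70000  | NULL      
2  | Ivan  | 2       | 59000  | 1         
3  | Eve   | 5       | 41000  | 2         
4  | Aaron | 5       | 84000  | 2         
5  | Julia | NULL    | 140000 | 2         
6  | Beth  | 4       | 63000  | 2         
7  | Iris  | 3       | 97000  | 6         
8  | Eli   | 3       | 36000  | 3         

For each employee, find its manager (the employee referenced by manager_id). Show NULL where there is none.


This is a self-join: employees is joined to a second copy of itself, matching each row's manager_id to another row's id. Use LEFT JOIN so rows with manager_id=NULL are kept.
  - employee 1 (Dana): manager_id=NULL -> NULL
  - employee 2 (Ivan): manager_id=1 -> Dana
  - employee 3 (Eve): manager_id=2 -> Ivan
  - employee 4 (Aaron): manager_id=2 -> Ivan
  - employee 5 (Julia): manager_id=2 -> Ivan
  - employee 6 (Beth): manager_id=2 -> Ivan
  - employee 7 (Iris): manager_id=6 -> Beth
  - employee 8 (Eli): manager_id=3 -> Eve

SQL:
SELECT a.name AS item, b.name AS manager
FROM employees a
LEFT JOIN employees b ON a.manager_id = b.id

Result:
item  | manager
------+--------
Dana  | NULL   
Ivan  | Dana   
Eve   | Ivan   
Aaron | Ivan   
Julia | Ivan   
Beth  | Ivan   
Iris  | Beth   
Eli   | Eve    


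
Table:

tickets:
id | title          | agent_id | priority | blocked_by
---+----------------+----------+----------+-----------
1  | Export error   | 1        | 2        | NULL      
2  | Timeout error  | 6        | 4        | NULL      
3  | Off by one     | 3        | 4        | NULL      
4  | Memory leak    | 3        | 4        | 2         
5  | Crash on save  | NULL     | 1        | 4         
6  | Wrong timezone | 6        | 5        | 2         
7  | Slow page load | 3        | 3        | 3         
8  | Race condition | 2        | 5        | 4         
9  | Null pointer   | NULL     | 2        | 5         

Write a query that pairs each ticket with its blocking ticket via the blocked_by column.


This is a self-join: tickets is joined to a second copy of itself, matching each row's blocked_by to another row's id. Use LEFT JOIN so rows with blocked_by=NULL are kept.
  - ticket 1 (Export error): blocked_by=NULL -> NULL
  - ticket 2 (Timeout error): blocked_by=NULL -> NULL
  - ticket 3 (Off by one): blocked_by=NULL -> NULL
  - ticket 4 (Memory leak): blocked_by=2 -> Timeout error
  - ticket 5 (Crash on save): blocked_by=4 -> Memory leak
  - ticket 6 (Wrong timezone): blocked_by=2 -> Timeout error
  - ticket 7 (Slow page load): blocked_by=3 -> Off by one
  - ticket 8 (Race condition): blocked_by=4 -> Memory leak
  - ticket 9 (Null pointer): blocked_by=5 -> Crash on save

SQL:
SELECT a.title AS item, b.title AS blocked_by
FROM tickets a
LEFT JOIN tickets b ON a.blocked_by = b.id

Result:
item           | blocked_by   
---------------+--------------
Export error   | NULL         
Timeout error  | NULL         
Off by one     | NULL         
Memory leak    | Timeout error
Crash on save  | Memory leak  
Wrong timezone | Timeout error
Slow page load | Off by one   
Race condition | Memory leak  
Null pointer   | Crash on save


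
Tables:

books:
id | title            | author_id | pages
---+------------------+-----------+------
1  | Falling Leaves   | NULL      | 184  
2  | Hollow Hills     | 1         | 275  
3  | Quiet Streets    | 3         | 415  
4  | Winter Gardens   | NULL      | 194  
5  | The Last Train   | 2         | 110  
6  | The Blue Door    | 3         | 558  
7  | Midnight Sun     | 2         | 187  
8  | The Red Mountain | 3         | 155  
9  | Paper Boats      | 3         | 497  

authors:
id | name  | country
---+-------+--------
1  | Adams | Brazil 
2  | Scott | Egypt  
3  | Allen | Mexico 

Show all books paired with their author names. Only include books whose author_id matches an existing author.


INNER JOIN keeps only books rows whose author_id matches an id in authors. Walk through each book:
  - book 1 (Falling Leaves): author_id=NULL, no match -> dropped
  - book 2 (Hollow Hills): author_id=1 -> matches Adams
  - book 3 (Quiet Streets): author_id=3 -> matches Allen
  - book 4 (Winter Gardens): author_id=NULL, no match -> dropped
  - book 5 (The Last Train): author_id=2 -> matches Scott
  - book 6 (The Blue Door): author_id=3 -> matches Allen
  - book 7 (Midnight Sun): author_id=2 -> matches Scott
  - book 8 (The Red Mountain): author_id=3 -> matches Allen
  - book 9 (Paper Boats): author_id=3 -> matches Allen
So 2 of 9 rows are dropped.

SQL:
SELECT a.title, b.name AS author
FROM books a
INNER JOIN authors b ON a.author_id = b.id

Result:
title            | author
-----------------+-------
Hollow Hills     | Adams 
Quiet Streets    | Allen 
The Last Train   | Scott 
The Blue Door    | Allen 
Midnight Sun     | Scott 
The Red Mountain | Allen 
Paper Boats      | Allen 


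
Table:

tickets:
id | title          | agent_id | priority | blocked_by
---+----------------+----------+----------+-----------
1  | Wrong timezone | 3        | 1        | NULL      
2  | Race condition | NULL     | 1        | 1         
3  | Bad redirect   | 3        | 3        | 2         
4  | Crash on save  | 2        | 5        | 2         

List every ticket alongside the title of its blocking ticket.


This is a self-join: tickets is joined to a second copy of itself, matching each row's blocked_by to another row's id. Use LEFT JOIN so rows with blocked_by=NULL are kept.
  - ticket 1 (Wrong timezone): blocked_by=NULL -> NULL
  - ticket 2 (Race condition): blocked_by=1 -> Wrong timezone
  - ticket 3 (Bad redirect): blocked_by=2 -> Race condition
  - ticket 4 (Crash on save): blocked_by=2 -> Race condition

SQL:
SELECT a.title AS item, b.title AS blocked_by
FROM tickets a
LEFT JOIN tickets b ON a.blocked_by = b.id

Result:
item           | blocked_by    
---------------+---------------
Wrong timezone | NULL          
Race condition | Wrong timezone
Bad redirect   | Race condition
Crash on save  | Race condition


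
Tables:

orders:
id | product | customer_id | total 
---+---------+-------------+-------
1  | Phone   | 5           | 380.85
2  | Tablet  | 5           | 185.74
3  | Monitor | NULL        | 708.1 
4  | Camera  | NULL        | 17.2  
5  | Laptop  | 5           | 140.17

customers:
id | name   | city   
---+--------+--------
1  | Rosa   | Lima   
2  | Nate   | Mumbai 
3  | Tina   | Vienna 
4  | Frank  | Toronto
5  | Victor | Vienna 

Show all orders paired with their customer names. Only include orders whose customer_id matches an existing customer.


INNER JOIN keeps only orders rows whose customer_id matches an id in customers. Walk through each order:
  - order 1 (Phone): customer_id=5 -> matches Victor
  - order 2 (Tablet): customer_id=5 -> matches Victor
  - order 3 (Monitor): customer_id=NULL, no match -> dropped
  - order 4 (Camera): customer_id=NULL, no match -> dropped
  - order 5 (Laptop): customer_id=5 -> matches Victor
So 2 of 5 rows are dropped.

SQL:
SELECT a.product, b.name AS customer
FROM orders a
INNER JOIN customers b ON a.customer_id = b.id

Result:
product | customer
--------+---------
Phone   | Victor  
Tablet  | Victor  
Laptop  | Victor  


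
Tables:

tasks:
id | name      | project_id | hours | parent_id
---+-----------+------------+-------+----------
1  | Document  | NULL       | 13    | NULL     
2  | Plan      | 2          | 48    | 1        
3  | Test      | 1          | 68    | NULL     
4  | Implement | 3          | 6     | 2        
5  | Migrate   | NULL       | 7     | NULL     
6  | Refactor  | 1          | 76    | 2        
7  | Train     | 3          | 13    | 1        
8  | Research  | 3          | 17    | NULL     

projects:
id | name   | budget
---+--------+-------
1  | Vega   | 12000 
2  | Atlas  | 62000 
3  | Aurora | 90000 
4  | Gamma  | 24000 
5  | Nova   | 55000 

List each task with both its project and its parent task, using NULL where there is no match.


Two LEFT JOINs from the same base table tasks: one to projects via project_id, one to tasks itself via parent_id. Both are LEFT so every task is preserved.
Match against projects:
  - task 1 (Document): project_id=NULL, no match -> kept with NULL
  - task 2 (Plan): project_id=2 -> matches Atlas
  - task 3 (Test): project_id=1 -> matches Vega
  - task 4 (Implement): project_id=3 -> matches Aurora
  - task 5 (Migrate): project_id=NULL, no match -> kept with NULL
  - task 6 (Refactor): project_id=1 -> matches Vega
  - task 7 (Train): project_id=3 -> matches Aurora
  - task 8 (Research): project_id=3 -> matches Aurora
Match against tasks (self):
  - task 1 (Document): parent_id=NULL -> NULL
  - task 2 (Plan): parent_id=1 -> Document
  - task 3 (Test): parent_id=NULL -> NULL
  - task 4 (Implement): parent_id=2 -> Plan
  - task 5 (Migrate): parent_id=NULL -> NULL
  - task 6 (Refactor): parent_id=2 -> Plan
  - task 7 (Train): parent_id=1 -> Document
  - task 8 (Research): parent_id=NULL -> NULL

SQL:
SELECT a.name, b.name AS project, c.name AS parent
FROM tasks a
LEFT JOIN projects b ON a.project_id = b.id
LEFT JOIN tasks c ON a.parent_id = c.id

Result:
name      | project | parent  
----------+---------+---------
Document  | NULL    | NULL    
Plan      | Atlas   | Document
Test      | Vega    | NULL    
Implement | Aurora  | Plan    
Migrate   | NULL    | NULL    
Refactor  | Vega    | Plan    
Train     | Aurora  | Document
Research  | Aurora  | NULL    


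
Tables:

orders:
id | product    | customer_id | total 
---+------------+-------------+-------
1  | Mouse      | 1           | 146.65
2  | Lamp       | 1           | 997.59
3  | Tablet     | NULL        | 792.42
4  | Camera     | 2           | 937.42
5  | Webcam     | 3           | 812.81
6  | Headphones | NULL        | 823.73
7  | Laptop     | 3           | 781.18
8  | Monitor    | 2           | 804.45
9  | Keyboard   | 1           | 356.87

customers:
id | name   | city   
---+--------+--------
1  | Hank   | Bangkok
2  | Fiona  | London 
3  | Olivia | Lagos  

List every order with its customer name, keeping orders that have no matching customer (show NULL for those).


LEFT JOIN keeps every row from orders (the left table); where customer_id has no match in customers, the customer columns become NULL. Walk through each order:
  - order 1 (Mouse): customer_id=1 -> matches Hank
  - order 2 (Lamp): customer_id=1 -> matches Hank
  - order 3 (Tablet): customer_id=NULL, no match -> kept with NULL
  - order 4 (Camera): customer_id=2 -> matches Fiona
  - order 5 (Webcam): customer_id=3 -> matches Olivia
  - order 6 (Headphones): customer_id=NULL, no match -> kept with NULL
  - order 7 (Laptop): customer_id=3 -> matches Olivia
  - order 8 (Monitor): customer_id=2 -> matches Fiona
  - order 9 (Keyboard): customer_id=1 -> matches Hank
All 9 rows appear; 2 have NULL customer.

SQL:
SELECT a.product, b.name AS customer
FROM orders a
LEFT JOIN customers b ON a.customer_id = b.id

Result:
product    | customer
-----------+---------
Mouse      | Hank    
Lamp       | Hank    
Tablet     | NULL    
Camera     | Fiona   
Webcam     | Olivia  
Headphones | NULL    
Laptop     | Olivia  
Monitor    | Fiona   
Keyboard   | Hank    


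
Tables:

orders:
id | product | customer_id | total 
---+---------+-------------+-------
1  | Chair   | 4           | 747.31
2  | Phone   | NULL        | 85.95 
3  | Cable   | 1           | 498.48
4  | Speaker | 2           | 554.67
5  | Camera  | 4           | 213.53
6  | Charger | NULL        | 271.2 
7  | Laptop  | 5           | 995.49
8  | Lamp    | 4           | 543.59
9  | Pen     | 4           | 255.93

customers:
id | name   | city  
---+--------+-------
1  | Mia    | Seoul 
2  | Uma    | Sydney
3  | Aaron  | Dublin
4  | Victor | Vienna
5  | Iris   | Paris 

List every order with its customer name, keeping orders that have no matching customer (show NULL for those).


LEFT JOIN keeps every row from orders (the left table); where customer_id has no match in customers, the customer columns become NULL. Walk through each order:
  - order 1 (Chair): customer_id=4 -> matches Victor
  - order 2 (Phone): customer_id=NULL, no match -> kept with NULL
  - order 3 (Cable): customer_id=1 -> matches Mia
  - order 4 (Speaker): customer_id=2 -> matches Uma
  - order 5 (Camera): customer_id=4 -> matches Victor
  - order 6 (Charger): customer_id=NULL, no match -> kept with NULL
  - order 7 (Laptop): customer_id=5 -> matches Iris
  - order 8 (Lamp): customer_id=4 -> matches Victor
  - order 9 (Pen): customer_id=4 -> matches Victor
All 9 rows appear; 2 have NULL customer.

SQL:
SELECT a.product, b.name AS customer
FROM orders a
LEFT JOIN customers b ON a.customer_id = b.id

Result:
product | customer
--------+---------
Chair   | Victor  
Phone   | NULL    
Cable   | Mia     
Speaker | Uma     
Camera  | Victor  
Charger | NULL    
Laptop  | Iris    
Lamp    | Victor  
Pen     | Victor  


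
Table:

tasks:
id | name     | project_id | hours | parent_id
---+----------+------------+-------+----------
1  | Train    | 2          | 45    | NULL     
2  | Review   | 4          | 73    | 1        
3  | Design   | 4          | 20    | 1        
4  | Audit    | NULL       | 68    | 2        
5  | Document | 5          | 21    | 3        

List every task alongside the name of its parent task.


This is a self-join: tasks is joined to a second copy of itself, matching each row's parent_id to another row's id. Use LEFT JOIN so rows with parent_id=NULL are kept.
  - task 1 (Train): parent_id=NULL -> NULL
  - task 2 (Review): parent_id=1 -> Train
  - task 3 (Design): parent_id=1 -> Train
  - task 4 (Audit): parent_id=2 -> Review
  - task 5 (Document): parent_id=3 -> Design

SQL:
SELECT a.name AS item, b.name AS parent
FROM tasks a
LEFT JOIN tasks b ON a.parent_id = b.id

Result:
item     | parent
---------+-------
Train    | NULL  
Review   | Train 
Design   | Train 
Audit    | Review
Document | Design


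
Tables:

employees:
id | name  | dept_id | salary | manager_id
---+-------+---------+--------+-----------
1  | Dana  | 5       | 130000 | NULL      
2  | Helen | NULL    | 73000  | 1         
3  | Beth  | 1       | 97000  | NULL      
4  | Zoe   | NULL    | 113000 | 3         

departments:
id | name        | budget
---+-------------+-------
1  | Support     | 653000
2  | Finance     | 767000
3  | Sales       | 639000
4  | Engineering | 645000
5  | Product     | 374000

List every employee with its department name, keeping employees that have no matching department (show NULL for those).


LEFT JOIN keeps every row from employees (the left table); where dept_id has no match in departments, the department columns become NULL. Walk through each employee:
  - employee 1 (Dana): dept_id=5 -> matches Product
  - employee 2 (Helen): dept_id=NULL, no match -> kept with NULL
  - employee 3 (Beth): dept_id=1 -> matches Support
  - employee 4 (Zoe): dept_id=NULL, no match -> kept with NULL
All 4 rows appear; 2 have NULL department.

SQL:
SELECT a.name, b.name AS department
FROM employees a
LEFT JOIN departments b ON a.dept_id = b.id

Result:
name  | department
------+-----------
Dana  | Product   
Helen | NULL      
Beth  | Support   
Zoe   | NULL      


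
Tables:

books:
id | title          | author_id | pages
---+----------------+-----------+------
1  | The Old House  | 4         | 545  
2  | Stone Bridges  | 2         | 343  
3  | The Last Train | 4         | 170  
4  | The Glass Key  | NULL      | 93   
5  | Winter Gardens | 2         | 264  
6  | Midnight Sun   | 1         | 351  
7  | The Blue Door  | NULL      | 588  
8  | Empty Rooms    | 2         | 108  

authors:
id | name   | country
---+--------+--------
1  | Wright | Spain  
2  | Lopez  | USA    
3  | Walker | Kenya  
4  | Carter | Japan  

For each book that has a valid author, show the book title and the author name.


INNER JOIN keeps only books rows whose author_id matches an id in authors. Walk through each book:
  - book 1 (The Old House): author_id=4 -> matches Carter
  - book 2 (Stone Bridges): author_id=2 -> matches Lopez
  - book 3 (The Last Train): author_id=4 -> matches Carter
  - book 4 (The Glass Key): author_id=NULL, no match -> dropped
  - book 5 (Winter Gardens): author_id=2 -> matches Lopez
  - book 6 (Midnight Sun): author_id=1 -> matches Wright
  - book 7 (The Blue Door): author_id=NULL, no match -> dropped
  - book 8 (Empty Rooms): author_id=2 -> matches Lopez
So 2 of 8 rows are dropped.

SQL:
SELECT a.title, b.name AS author
FROM books a
INNER JOIN authors b ON a.author_id = b.id

Result:
title          | author
---------------+-------
The Old House  | Carter
Stone Bridges  | Lopez 
The Last Train | Carter
Winter Gardens | Lopez 
Midnight Sun   | Wright
Empty Rooms    | Lopez 


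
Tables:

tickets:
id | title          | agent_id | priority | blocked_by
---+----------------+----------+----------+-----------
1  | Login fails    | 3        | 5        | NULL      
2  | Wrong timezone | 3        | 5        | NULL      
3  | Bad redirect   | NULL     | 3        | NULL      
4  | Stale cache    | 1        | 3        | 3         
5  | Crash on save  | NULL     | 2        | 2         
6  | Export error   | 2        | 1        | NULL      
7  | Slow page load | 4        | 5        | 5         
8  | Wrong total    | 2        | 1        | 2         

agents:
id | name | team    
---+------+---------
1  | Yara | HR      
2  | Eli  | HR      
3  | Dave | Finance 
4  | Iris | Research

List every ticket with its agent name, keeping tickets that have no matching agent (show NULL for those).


LEFT JOIN keeps every row from tickets (the left table); where agent_id has no match in agents, the agent columns become NULL. Walk through each ticket:
  - ticket 1 (Login fails): agent_id=3 -> matches Dave
  - ticket 2 (Wrong timezone): agent_id=3 -> matches Dave
  - ticket 3 (Bad redirect): agent_id=NULL, no match -> kept with NULL
  - ticket 4 (Stale cache): agent_id=1 -> matches Yara
  - ticket 5 (Crash on save): agent_id=NULL, no match -> kept with NULL
  - ticket 6 (Export error): agent_id=2 -> matches Eli
  - ticket 7 (Slow page load): agent_id=4 -> matches Iris
  - ticket 8 (Wrong total): agent_id=2 -> matches Eli
All 8 rows appear; 2 have NULL agent.

SQL:
SELECT a.title, b.name AS agent
FROM tickets a
LEFT JOIN agents b ON a.agent_id = b.id

Result:
title          | agent
---------------+------
Login fails    | Dave 
Wrong timezone | Dave 
Bad redirect   | NULL 
Stale cache    | Yara 
Crash on save  | NULL 
Export error   | Eli  
Slow page load | Iris 
Wrong total    | Eli  


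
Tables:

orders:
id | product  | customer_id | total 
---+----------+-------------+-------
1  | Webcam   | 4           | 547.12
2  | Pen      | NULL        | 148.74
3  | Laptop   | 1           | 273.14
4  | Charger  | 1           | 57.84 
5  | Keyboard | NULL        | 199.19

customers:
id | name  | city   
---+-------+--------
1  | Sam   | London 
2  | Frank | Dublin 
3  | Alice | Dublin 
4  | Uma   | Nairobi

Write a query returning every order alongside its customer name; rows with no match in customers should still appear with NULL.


LEFT JOIN keeps every row from orders (the left table); where customer_id has no match in customers, the customer columns become NULL. Walk through each order:
  - order 1 (Webcam): customer_id=4 -> matches Uma
  - order 2 (Pen): customer_id=NULL, no match -> kept with NULL
  - order 3 (Laptop): customer_id=1 -> matches Sam
  - order 4 (Charger): customer_id=1 -> matches Sam
  - order 5 (Keyboard): customer_id=NULL, no match -> kept with NULL
All 5 rows appear; 2 have NULL customer.

SQL:
SELECT a.product, b.name AS customer
FROM orders a
LEFT JOIN customers b ON a.customer_id = b.id

Result:
product  | customer
---------+---------
Webcam   | Uma     
Pen      | NULL    
Laptop   | Sam     
Charger  | Sam     
Keyboard | NULL    


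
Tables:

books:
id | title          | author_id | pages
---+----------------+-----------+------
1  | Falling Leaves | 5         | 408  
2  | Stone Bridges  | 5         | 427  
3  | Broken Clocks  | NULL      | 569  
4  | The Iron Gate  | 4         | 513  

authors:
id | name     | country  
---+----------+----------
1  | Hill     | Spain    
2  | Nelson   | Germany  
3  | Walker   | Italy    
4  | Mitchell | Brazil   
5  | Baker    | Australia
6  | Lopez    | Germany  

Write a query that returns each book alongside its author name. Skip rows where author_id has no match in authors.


INNER JOIN keeps only books rows whose author_id matches an id in authors. Walk through each book:
  - book 1 (Falling Leaves): author_id=5 -> matches Baker
  - book 2 (Stone Bridges): author_id=5 -> matches Baker
  - book 3 (Broken Clocks): author_id=NULL, no match -> dropped
  - book 4 (The Iron Gate): author_id=4 -> matches Mitchell
So 1 of 4 rows is dropped.

SQL:
SELECT a.title, b.name AS author
FROM books a
INNER JOIN authors b ON a.author_id = b.id

Result:
title          | author  
---------------+---------
Falling Leaves | Baker   
Stone Bridges  | Baker   
The Iron Gate  | Mitchell


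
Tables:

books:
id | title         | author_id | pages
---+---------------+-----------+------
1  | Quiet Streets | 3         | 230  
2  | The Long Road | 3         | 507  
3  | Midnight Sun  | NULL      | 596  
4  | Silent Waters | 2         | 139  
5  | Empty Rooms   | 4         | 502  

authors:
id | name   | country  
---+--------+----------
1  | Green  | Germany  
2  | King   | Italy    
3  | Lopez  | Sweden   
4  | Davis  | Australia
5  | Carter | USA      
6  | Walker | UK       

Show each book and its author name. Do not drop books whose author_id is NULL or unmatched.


LEFT JOIN keeps every row from books (the left table); where author_id has no match in authors, the author columns become NULL. Walk through each book:
  - book 1 (Quiet Streets): author_id=3 -> matches Lopez
  - book 2 (The Long Road): author_id=3 -> matches Lopez
  - book 3 (Midnight Sun): author_id=NULL, no match -> kept with NULL
  - book 4 (Silent Waters): author_id=2 -> matches King
  - book 5 (Empty Rooms): author_id=4 -> matches Davis
All 5 rows appear; 1 has NULL author.

SQL:
SELECT a.title, b.name AS author
FROM books a
LEFT JOIN authors b ON a.author_id = b.id

Result:
title         | author
--------------+-------
Quiet Streets | Lopez 
The Long Road | Lopez 
Midnight Sun  | NULL  
Silent Waters | King  
Empty Rooms   | Davis 


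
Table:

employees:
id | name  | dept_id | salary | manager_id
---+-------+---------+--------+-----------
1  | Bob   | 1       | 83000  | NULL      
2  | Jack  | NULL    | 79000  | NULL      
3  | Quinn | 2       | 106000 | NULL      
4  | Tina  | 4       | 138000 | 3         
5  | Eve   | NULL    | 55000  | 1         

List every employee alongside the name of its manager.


This is a self-join: employees is joined to a second copy of itself, matching each row's manager_id to another row's id. Use LEFT JOIN so rows with manager_id=NULL are kept.
  - employee 1 (Bob): manager_id=NULL -> NULL
  - employee 2 (Jack): manager_id=NULL -> NULL
  - employee 3 (Quinn): manager_id=NULL -> NULL
  - employee 4 (Tina): manager_id=3 -> Quinn
  - employee 5 (Eve): manager_id=1 -> Bob

SQL:
SELECT a.name AS item, b.name AS manager
FROM employees a
LEFT JOIN employees b ON a.manager_id = b.id

Result:
item  | manager
------+--------
Bob   | NULL   
Jack  | NULL   
Quinn | NULL   
Tina  | Quinn  
Eve   | Bob    


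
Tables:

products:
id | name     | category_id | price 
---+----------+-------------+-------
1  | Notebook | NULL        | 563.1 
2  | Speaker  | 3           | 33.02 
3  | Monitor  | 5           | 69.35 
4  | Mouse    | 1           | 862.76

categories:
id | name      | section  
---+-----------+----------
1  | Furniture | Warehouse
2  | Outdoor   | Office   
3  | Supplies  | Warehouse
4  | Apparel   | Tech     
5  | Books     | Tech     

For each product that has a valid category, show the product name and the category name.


INNER JOIN keeps only products rows whose category_id matches an id in categories. Walk through each product:
  - product 1 (Notebook): category_id=NULL, no match -> dropped
  - product 2 (Speaker): category_id=3 -> matches Supplies
  - product 3 (Monitor): category_id=5 -> matches Books
  - product 4 (Mouse): category_id=1 -> matches Furniture
So 1 of 4 rows is dropped.

SQL:
SELECT a.name, b.name AS category
FROM products a
INNER JOIN categories b ON a.category_id = b.id

Result:
name    | category 
--------+----------
Speaker | Supplies 
Monitor | Books    
Mouse   | Furniture


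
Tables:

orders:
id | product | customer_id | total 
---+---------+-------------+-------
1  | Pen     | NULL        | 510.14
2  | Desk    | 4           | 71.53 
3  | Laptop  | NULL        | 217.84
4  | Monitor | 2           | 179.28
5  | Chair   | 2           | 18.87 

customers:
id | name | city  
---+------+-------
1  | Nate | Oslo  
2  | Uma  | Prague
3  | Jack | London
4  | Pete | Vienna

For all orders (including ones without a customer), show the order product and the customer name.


LEFT JOIN keeps every row from orders (the left table); where customer_id has no match in customers, the customer columns become NULL. Walk through each order:
  - order 1 (Pen): customer_id=NULL, no match -> kept with NULL
  - order 2 (Desk): customer_id=4 -> matches Pete
  - order 3 (Laptop): customer_id=NULL, no match -> kept with NULL
  - order 4 (Monitor): customer_id=2 -> matches Uma
  - order 5 (Chair): customer_id=2 -> matches Uma
All 5 rows appear; 2 have NULL customer.

SQL:
SELECT a.product, b.name AS customer
FROM orders a
LEFT JOIN customers b ON a.customer_id = b.id

Result:
product | customer
--------+---------
Pen     | NULL    
Desk    | Pete    
Laptop  | NULL    
Monitor | Uma     
Chair   | Uma     


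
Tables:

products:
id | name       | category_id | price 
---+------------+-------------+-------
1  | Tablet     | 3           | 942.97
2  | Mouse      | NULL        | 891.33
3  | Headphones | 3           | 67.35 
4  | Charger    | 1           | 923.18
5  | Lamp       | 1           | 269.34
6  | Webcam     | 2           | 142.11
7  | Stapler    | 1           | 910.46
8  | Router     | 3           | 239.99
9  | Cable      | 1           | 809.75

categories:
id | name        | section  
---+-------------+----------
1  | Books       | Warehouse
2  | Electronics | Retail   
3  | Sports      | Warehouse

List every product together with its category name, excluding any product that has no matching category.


INNER JOIN keeps only products rows whose category_id matches an id in categories. Walk through each product:
  - product 1 (Tablet): category_id=3 -> matches Sports
  - product 2 (Mouse): category_id=NULL, no match -> dropped
  - product 3 (Headphones): category_id=3 -> matches Sports
  - product 4 (Charger): category_id=1 -> matches Books
  - product 5 (Lamp): category_id=1 -> matches Books
  - product 6 (Webcam): category_id=2 -> matches Electronics
  - product 7 (Stapler): category_id=1 -> matches Books
  - product 8 (Router): category_id=3 -> matches Sports
  - product 9 (Cable): category_id=1 -> matches Books
So 1 of 9 rows is dropped.

SQL:
SELECT a.name, b.name AS category
FROM products a
INNER JOIN categories b ON a.category_id = b.id

Result:
name       | category   
-----------+------------
Tablet     | Sports     
Headphones | Sports     
Charger    | Books      
Lamp       | Books      
Webcam     | Electronics
Stapler    | Books      
Router     | Sports     
Cable      | Books      
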